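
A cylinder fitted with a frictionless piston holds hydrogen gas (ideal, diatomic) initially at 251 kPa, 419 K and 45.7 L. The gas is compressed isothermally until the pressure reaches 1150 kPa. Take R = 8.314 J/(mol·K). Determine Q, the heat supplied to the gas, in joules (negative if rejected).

n = P₁V₁/(RT₁) = 251×45.7/(8.314×419) = 3.29 mol.
Isothermal: T stays 419 K; PV = const ⇒ V₂ = 9.97 L, P₂ = 1150 kPa.
ΔU = 0 (ideal gas, T constant).
W = nRT ln(V₂/V₁) = 3.29×8.314×419×ln(0.218) = -17500 J.
Q = ΔU + W = -17500 J.

-17500 J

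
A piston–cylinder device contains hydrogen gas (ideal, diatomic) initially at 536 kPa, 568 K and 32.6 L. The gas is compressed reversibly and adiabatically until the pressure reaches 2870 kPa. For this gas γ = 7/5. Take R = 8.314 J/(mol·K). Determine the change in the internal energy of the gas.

n = P₁V₁/(RT₁) = 536×32.6/(8.314×568) = 3.70 mol.
Adiabatic: T₂/T₁ = (P₂/P₁)^((γ−1)/γ) ⇒ T₂ = 568×(5.35)^0.286 = 917 K; V₂ = 9.83 L.
For an ideal gas ΔU = nCvΔT with Cv = (5/2)R = 20.8 J/(mol·K).
ΔU = 3.70×20.8×(917−568) = 26900 J.

26900 J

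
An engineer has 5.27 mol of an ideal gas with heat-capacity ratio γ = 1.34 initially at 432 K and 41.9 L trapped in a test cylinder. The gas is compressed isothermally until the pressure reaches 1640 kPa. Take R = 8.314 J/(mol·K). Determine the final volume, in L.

11.5 L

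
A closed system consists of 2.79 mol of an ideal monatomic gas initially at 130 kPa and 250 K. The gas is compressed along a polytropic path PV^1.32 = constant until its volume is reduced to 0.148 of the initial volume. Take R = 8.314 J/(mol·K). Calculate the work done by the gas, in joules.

-15300 J

V₁ = nRT₁/P₁ = 2.79×8.314×250/130 = 44.6 L.
Polytropic n=1.32: T₂ = T₁(V₁/V₂)^(n−1) = 250×(6.76)^0.32 = 461 K; P₂ = P₁(V₁/V₂)^n = 1620 kPa.
W = (P₁V₁−P₂V₂)/(n−1) = (130×44.6−1620×6.60)/0.32 = -15300 J.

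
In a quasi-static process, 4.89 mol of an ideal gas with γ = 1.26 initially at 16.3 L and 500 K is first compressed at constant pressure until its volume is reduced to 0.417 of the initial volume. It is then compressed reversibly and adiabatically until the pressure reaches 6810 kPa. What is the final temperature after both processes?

P₁ = nRT₁/V₁ = 4.89×8.314×500/16.3 = 1250 kPa.
Step 1 — Isobaric: P stays 1250 kPa; V/T = const ⇒ T₂ = 208 K, V₂ = 6.80 L.
W = PΔV = 1250×(6.80−16.3) kPa·L = -11900 J.
ΔU = nCvΔT = 4.89×32.0×(208−500) = -45600 J.
Q = ΔU + W = nCpΔT = -57400 J.
State after step 1: P = 1250 kPa, V = 6.80 L, T = 208 K.
Step 2 — Adiabatic: T₂/T₁ = (P₂/P₁)^((γ−1)/γ) ⇒ T₂ = 208×(5.46)^0.206 = 296 K; V₂ = 1.77 L.
ΔU = nCvΔT = 4.89×32.0×(296−208) = 13700 J.
Q = 0 for an adiabatic process, so W = −ΔU = -13700 J.
Net over both steps: W = -25500 J, Q = -57400 J, ΔU = -31900 J.

296 K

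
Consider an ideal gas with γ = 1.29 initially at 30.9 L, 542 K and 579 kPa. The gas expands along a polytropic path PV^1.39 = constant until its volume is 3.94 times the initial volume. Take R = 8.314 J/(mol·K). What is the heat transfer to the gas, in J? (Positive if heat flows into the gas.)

n = P₁V₁/(RT₁) = 579×30.9/(8.314×542) = 3.97 mol.
Polytropic n=1.39: T₂ = T₁(V₁/V₂)^(n−1) = 542×(0.254)^0.39 = 318 K; P₂ = P₁(V₁/V₂)^n = 86.1 kPa.
W = (P₁V₁−P₂V₂)/(n−1) = (579×30.9−86.1×122)/0.39 = 19000 J.
ΔU = nCvΔT = 3.97×28.7×(318−542) = -25600 J.
Q = ΔU + W = -6550 J.

-6550 J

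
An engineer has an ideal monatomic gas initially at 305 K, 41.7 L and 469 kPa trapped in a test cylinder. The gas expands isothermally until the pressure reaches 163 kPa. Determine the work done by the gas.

20700 J

n = P₁V₁/(RT₁) = 469×41.7/(8.314×305) = 7.71 mol.
Isothermal: T stays 305 K; PV = const ⇒ V₂ = 120 L, P₂ = 163 kPa.
W = nRT ln(V₂/V₁) = 7.71×8.314×305×ln(2.88) = 20700 J.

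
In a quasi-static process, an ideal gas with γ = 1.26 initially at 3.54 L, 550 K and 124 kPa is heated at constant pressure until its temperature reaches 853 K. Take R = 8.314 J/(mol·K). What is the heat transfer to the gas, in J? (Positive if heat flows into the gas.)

1170 J

n = P₁V₁/(RT₁) = 124×3.54/(8.314×550) = 0.0960 mol.
Isobaric: P stays 124 kPa; V/T = const ⇒ T₂ = 853 K, V₂ = 5.49 L.
W = PΔV = 124×(5.49−3.54) kPa·L = 242 J.
ΔU = nCvΔT = 0.0960×32.0×(853−550) = 930 J.
Q = ΔU + W = nCpΔT = 1170 J.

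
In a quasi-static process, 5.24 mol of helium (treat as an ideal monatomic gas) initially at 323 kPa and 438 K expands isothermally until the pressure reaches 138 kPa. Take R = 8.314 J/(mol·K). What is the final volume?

V₁ = nRT₁/P₁ = 5.24×8.314×438/323 = 59.1 L.
Isothermal: T stays 438 K; PV = const ⇒ V₂ = 138 L, P₂ = 138 kPa.

138 L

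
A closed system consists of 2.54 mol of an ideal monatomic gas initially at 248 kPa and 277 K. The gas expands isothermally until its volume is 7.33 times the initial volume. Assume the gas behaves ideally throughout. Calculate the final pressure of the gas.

33.8 kPa

V₁ = nRT₁/P₁ = 2.54×8.314×277/248 = 23.6 L.
Isothermal: T stays 277 K; PV = const ⇒ V₂ = 173 L, P₂ = 33.8 kPa.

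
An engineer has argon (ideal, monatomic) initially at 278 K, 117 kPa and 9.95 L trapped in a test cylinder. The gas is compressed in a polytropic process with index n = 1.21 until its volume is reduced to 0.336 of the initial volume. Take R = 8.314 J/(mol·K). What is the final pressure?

438 kPa

Polytropic n=1.21: T₂ = T₁(V₁/V₂)^(n−1) = 278×(2.98)^0.21 = 350 K; P₂ = P₁(V₁/V₂)^n = 438 kPa.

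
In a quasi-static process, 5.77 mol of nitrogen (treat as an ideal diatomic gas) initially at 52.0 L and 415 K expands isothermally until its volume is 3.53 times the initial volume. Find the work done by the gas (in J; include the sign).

P₁ = nRT₁/V₁ = 5.77×8.314×415/52.0 = 383 kPa.
Isothermal: T stays 415 K; PV = const ⇒ V₂ = 184 L, P₂ = 108 kPa.
W = nRT ln(V₂/V₁) = 5.77×8.314×415×ln(3.53) = 25100 J.

25100 J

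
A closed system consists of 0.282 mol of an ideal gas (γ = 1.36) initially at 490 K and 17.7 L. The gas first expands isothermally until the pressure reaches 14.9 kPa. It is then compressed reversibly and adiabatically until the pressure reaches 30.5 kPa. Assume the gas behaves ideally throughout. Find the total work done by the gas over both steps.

P₁ = nRT₁/V₁ = 0.282×8.314×490/17.7 = 64.9 kPa.
Step 1 — Isothermal: T stays 490 K; PV = const ⇒ V₂ = 77.1 L, P₂ = 14.9 kPa.
ΔU = 0 (ideal gas, T constant).
W = nRT ln(V₂/V₁) = 0.282×8.314×490×ln(4.36) = 1690 J.
Q = ΔU + W = 1690 J.
State after step 1: P = 14.9 kPa, V = 77.1 L, T = 490 K.
Step 2 — Adiabatic: T₂/T₁ = (P₂/P₁)^((γ−1)/γ) ⇒ T₂ = 490×(2.05)^0.265 = 592 K; V₂ = 45.5 L.
ΔU = nCvΔT = 0.282×23.1×(592−490) = 666 J.
Q = 0 for an adiabatic process, so W = −ΔU = -666 J.
Net over both steps: W = 1020 J, Q = 1690 J, ΔU = 666 J.

1020 J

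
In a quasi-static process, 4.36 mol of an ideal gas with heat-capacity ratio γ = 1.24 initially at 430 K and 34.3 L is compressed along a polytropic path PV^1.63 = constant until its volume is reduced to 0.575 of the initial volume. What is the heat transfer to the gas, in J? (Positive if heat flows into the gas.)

16800 J

P₁ = nRT₁/V₁ = 4.36×8.314×430/34.3 = 454 kPa.
Polytropic n=1.63: T₂ = T₁(V₁/V₂)^(n−1) = 430×(1.74)^0.63 = 609 K; P₂ = P₁(V₁/V₂)^n = 1120 kPa.
W = (P₁V₁−P₂V₂)/(n−1) = (454×34.3−1120×19.7)/0.63 = -10300 J.
ΔU = nCvΔT = 4.36×34.6×(609−430) = 27100 J.
Q = ΔU + W = 16800 J.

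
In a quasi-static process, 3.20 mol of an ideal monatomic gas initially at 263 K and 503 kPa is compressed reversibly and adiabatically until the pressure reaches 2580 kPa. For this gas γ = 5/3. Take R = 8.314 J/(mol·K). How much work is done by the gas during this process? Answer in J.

V₁ = nRT₁/P₁ = 3.20×8.314×263/503 = 13.9 L.
Adiabatic: T₂/T₁ = (P₂/P₁)^((γ−1)/γ) ⇒ T₂ = 263×(5.13)^0.400 = 506 K; V₂ = 5.22 L.
ΔU = nCvΔT = 3.20×12.5×(506−263) = 9690 J.
Q = 0 for an adiabatic process, so W = −ΔU = -9690 J.

-9690 J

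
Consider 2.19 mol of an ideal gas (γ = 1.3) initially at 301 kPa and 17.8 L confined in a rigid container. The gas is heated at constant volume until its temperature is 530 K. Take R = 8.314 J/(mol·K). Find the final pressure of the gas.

542 kPa

T₁ = P₁V₁/(nR) = 301×17.8/(2.19×8.314) = 294 K.
Isochoric: V stays 17.8 L; P/T = const ⇒ T₂ = 530 K, P₂ = 542 kPa.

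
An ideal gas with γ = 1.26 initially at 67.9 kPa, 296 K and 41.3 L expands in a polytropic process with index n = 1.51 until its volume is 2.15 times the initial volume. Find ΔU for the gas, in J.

-3490 J

n = P₁V₁/(RT₁) = 67.9×41.3/(8.314×296) = 1.14 mol.
Polytropic n=1.51: T₂ = T₁(V₁/V₂)^(n−1) = 296×(0.465)^0.51 = 200 K; P₂ = P₁(V₁/V₂)^n = 21.4 kPa.
For an ideal gas ΔU = nCvΔT with Cv = R/(γ−1) = 32.0 J/(mol·K).
ΔU = 1.14×32.0×(200−296) = -3490 J.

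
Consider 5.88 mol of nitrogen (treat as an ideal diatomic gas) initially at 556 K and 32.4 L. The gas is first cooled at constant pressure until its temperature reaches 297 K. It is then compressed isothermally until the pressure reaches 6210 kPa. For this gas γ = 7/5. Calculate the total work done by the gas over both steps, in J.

P₁ = nRT₁/V₁ = 5.88×8.314×556/32.4 = 839 kPa.
Step 1 — Isobaric: P stays 839 kPa; V/T = const ⇒ T₂ = 297 K, V₂ = 17.3 L.
W = PΔV = 839×(17.3−32.4) kPa·L = -12700 J.
ΔU = nCvΔT = 5.88×20.8×(297−556) = -31700 J.
Q = ΔU + W = nCpΔT = -44300 J.
State after step 1: P = 839 kPa, V = 17.3 L, T = 297 K.
Step 2 — Isothermal: T stays 297 K; PV = const ⇒ V₂ = 2.34 L, P₂ = 6210 kPa.
ΔU = 0 (ideal gas, T constant).
W = nRT ln(V₂/V₁) = 5.88×8.314×297×ln(0.135) = -29100 J.
Q = ΔU + W = -29100 J.
Net over both steps: W = -41700 J, Q = -73400 J, ΔU = -31700 J.

-41700 J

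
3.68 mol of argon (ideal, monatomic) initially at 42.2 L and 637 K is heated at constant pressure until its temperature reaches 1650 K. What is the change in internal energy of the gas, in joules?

P₁ = nRT₁/V₁ = 3.68×8.314×637/42.2 = 462 kPa.
Isobaric: P stays 462 kPa; V/T = const ⇒ T₂ = 1650 K, V₂ = 109 L.
For an ideal gas ΔU = nCvΔT with Cv = (3/2)R = 12.5 J/(mol·K).
ΔU = 3.68×12.5×(1650−637) = 46500 J.

46500 J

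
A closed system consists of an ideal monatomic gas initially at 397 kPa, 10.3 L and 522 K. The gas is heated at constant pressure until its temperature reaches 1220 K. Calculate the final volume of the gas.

Isobaric: P stays 397 kPa; V/T = const ⇒ T₂ = 1220 K, V₂ = 24.1 L.

24.1 L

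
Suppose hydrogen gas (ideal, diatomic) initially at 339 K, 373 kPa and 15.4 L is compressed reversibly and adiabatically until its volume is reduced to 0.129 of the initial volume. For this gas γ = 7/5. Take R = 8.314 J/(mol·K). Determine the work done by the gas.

-18200 J

n = P₁V₁/(RT₁) = 373×15.4/(8.314×339) = 2.04 mol.
Adiabatic: TV^(γ−1) = const ⇒ T₂ = 339×(7.75)^0.400 = 769 K; PV^γ = const ⇒ P₂ = 6560 kPa.
ΔU = nCvΔT = 2.04×20.8×(769−339) = 18200 J.
Q = 0 for an adiabatic process, so W = −ΔU = -18200 J.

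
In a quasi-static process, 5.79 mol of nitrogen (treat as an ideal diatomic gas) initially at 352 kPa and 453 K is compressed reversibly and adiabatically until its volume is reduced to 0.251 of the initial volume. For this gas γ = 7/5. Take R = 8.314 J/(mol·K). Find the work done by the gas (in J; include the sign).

V₁ = nRT₁/P₁ = 5.79×8.314×453/352 = 62.0 L.
Adiabatic: TV^(γ−1) = const ⇒ T₂ = 453×(3.98)^0.400 = 787 K; PV^γ = const ⇒ P₂ = 2440 kPa.
ΔU = nCvΔT = 5.79×20.8×(787−453) = 40300 J.
Q = 0 for an adiabatic process, so W = −ΔU = -40300 J.

-40300 J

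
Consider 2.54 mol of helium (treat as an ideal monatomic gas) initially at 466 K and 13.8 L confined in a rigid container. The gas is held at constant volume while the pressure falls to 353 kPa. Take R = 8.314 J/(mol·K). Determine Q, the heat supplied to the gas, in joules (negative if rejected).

-7450 J

P₁ = nRT₁/V₁ = 2.54×8.314×466/13.8 = 713 kPa.
Isochoric: V stays 13.8 L; P/T = const ⇒ T₂ = 231 K, P₂ = 353 kPa.
W = 0 (no volume change).
ΔU = nCvΔT = 2.54×12.5×(231−466) = -7450 J.
Q = ΔU = -7450 J.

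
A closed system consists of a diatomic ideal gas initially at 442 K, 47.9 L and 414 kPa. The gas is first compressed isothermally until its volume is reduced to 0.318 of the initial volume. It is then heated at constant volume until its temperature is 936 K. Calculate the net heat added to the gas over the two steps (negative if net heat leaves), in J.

n = P₁V₁/(RT₁) = 414×47.9/(8.314×442) = 5.40 mol.
Step 1 — Isothermal: T stays 442 K; PV = const ⇒ V₂ = 15.2 L, P₂ = 1300 kPa.
ΔU = 0 (ideal gas, T constant).
W = nRT ln(V₂/V₁) = 5.40×8.314×442×ln(0.318) = -22700 J.
Q = ΔU + W = -22700 J.
State after step 1: P = 1300 kPa, V = 15.2 L, T = 442 K.
Step 2 — Isochoric: V stays 15.2 L; P/T = const ⇒ T₂ = 936 K, P₂ = 2760 kPa.
W = 0 (no volume change).
ΔU = nCvΔT = 5.40×20.8×(936−442) = 55400 J.
Q = ΔU = 55400 J.
Net over both steps: W = -22700 J, Q = 32700 J, ΔU = 55400 J.

32700 J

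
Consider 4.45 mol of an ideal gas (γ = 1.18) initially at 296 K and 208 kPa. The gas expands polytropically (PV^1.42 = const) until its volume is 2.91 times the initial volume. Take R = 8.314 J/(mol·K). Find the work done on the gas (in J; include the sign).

-9430 J

V₁ = nRT₁/P₁ = 4.45×8.314×296/208 = 52.7 L.
Polytropic n=1.42: T₂ = T₁(V₁/V₂)^(n−1) = 296×(0.344)^0.42 = 189 K; P₂ = P₁(V₁/V₂)^n = 45.6 kPa.
W = (P₁V₁−P₂V₂)/(n−1) = (208×52.7−45.6×153)/0.42 = 9430 J.
Work done on the gas = −W_by = -9430 J.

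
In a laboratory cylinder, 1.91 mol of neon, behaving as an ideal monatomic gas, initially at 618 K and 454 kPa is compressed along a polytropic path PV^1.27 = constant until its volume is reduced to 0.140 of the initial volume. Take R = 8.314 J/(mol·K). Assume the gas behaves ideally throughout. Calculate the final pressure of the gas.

5510 kPa

V₁ = nRT₁/P₁ = 1.91×8.314×618/454 = 21.6 L.
Polytropic n=1.27: T₂ = T₁(V₁/V₂)^(n−1) = 618×(7.14)^0.27 = 1050 K; P₂ = P₁(V₁/V₂)^n = 5510 kPa.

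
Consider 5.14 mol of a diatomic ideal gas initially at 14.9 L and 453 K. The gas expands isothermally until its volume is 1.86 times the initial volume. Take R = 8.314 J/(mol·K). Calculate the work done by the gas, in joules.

12000 J

P₁ = nRT₁/V₁ = 5.14×8.314×453/14.9 = 1300 kPa.
Isothermal: T stays 453 K; PV = const ⇒ V₂ = 27.7 L, P₂ = 699 kPa.
W = nRT ln(V₂/V₁) = 5.14×8.314×453×ln(1.86) = 12000 J.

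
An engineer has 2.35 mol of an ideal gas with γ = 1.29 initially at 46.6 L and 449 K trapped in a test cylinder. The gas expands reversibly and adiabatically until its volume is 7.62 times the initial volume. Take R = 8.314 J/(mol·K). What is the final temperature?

P₁ = nRT₁/V₁ = 2.35×8.314×449/46.6 = 188 kPa.
Adiabatic: TV^(γ−1) = const ⇒ T₂ = 449×(0.131)^0.290 = 249 K; PV^γ = const ⇒ P₂ = 13.7 kPa.

249 K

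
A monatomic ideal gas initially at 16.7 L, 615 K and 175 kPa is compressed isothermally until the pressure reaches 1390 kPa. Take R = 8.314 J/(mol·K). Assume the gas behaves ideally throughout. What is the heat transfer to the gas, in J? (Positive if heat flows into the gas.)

n = P₁V₁/(RT₁) = 175×16.7/(8.314×615) = 0.572 mol.
Isothermal: T stays 615 K; PV = const ⇒ V₂ = 2.10 L, P₂ = 1390 kPa.
ΔU = 0 (ideal gas, T constant).
W = nRT ln(V₂/V₁) = 0.572×8.314×615×ln(0.126) = -6060 J.
Q = ΔU + W = -6060 J.

-6060 J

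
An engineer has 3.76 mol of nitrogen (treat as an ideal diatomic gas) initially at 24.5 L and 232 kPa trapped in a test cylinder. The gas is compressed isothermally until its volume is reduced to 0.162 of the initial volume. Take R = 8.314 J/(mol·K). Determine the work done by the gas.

-10300 J

T₁ = P₁V₁/(nR) = 232×24.5/(3.76×8.314) = 182 K.
Isothermal: T stays 182 K; PV = const ⇒ V₂ = 3.97 L, P₂ = 1430 kPa.
W = nRT ln(V₂/V₁) = 3.76×8.314×182×ln(0.162) = -10300 J.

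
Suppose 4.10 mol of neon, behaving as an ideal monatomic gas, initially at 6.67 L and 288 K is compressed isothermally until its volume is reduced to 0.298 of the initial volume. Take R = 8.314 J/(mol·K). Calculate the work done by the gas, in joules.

-11900 J

P₁ = nRT₁/V₁ = 4.10×8.314×288/6.67 = 1470 kPa.
Isothermal: T stays 288 K; PV = const ⇒ V₂ = 1.99 L, P₂ = 4940 kPa.
W = nRT ln(V₂/V₁) = 4.10×8.314×288×ln(0.298) = -11900 J.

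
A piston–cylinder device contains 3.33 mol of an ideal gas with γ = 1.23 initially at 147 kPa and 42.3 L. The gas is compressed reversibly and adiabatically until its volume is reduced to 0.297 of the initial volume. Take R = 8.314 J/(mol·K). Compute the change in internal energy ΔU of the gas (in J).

T₁ = P₁V₁/(nR) = 147×42.3/(3.33×8.314) = 225 K.
Adiabatic: TV^(γ−1) = const ⇒ T₂ = 225×(3.37)^0.230 = 297 K; PV^γ = const ⇒ P₂ = 654 kPa.
For an ideal gas ΔU = nCvΔT with Cv = R/(γ−1) = 36.1 J/(mol·K).
ΔU = 3.33×36.1×(297−225) = 8710 J.

8710 J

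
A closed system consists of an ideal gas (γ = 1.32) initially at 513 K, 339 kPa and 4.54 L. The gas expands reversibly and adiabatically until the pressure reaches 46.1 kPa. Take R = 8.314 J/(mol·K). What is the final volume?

20.6 L

Adiabatic: T₂/T₁ = (P₂/P₁)^((γ−1)/γ) ⇒ T₂ = 513×(0.136)^0.242 = 316 K; V₂ = 20.6 L.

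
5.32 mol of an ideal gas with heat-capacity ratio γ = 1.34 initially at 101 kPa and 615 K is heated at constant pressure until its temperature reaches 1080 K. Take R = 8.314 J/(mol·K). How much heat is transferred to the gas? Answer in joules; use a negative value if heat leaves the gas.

81100 J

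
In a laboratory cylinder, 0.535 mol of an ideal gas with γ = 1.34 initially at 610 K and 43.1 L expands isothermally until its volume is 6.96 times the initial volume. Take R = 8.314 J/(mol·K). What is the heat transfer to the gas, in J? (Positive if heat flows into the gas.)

5260 J

P₁ = nRT₁/V₁ = 0.535×8.314×610/43.1 = 63.0 kPa.
Isothermal: T stays 610 K; PV = const ⇒ V₂ = 300 L, P₂ = 9.04 kPa.
ΔU = 0 (ideal gas, T constant).
W = nRT ln(V₂/V₁) = 0.535×8.314×610×ln(6.96) = 5260 J.
Q = ΔU + W = 5260 J.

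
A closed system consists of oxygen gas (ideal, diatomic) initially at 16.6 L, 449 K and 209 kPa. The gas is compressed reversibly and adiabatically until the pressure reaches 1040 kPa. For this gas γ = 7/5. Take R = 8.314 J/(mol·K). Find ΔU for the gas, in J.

5040 J

n = P₁V₁/(RT₁) = 209×16.6/(8.314×449) = 0.929 mol.
Adiabatic: T₂/T₁ = (P₂/P₁)^((γ−1)/γ) ⇒ T₂ = 449×(4.98)^0.286 = 710 K; V₂ = 5.28 L.
For an ideal gas ΔU = nCvΔT with Cv = (5/2)R = 20.8 J/(mol·K).
ΔU = 0.929×20.8×(710−449) = 5040 J.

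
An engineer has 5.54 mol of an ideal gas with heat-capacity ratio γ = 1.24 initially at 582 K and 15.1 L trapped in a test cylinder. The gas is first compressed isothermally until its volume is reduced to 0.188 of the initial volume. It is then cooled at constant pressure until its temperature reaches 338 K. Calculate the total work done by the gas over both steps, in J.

P₁ = nRT₁/V₁ = 5.54×8.314×582/15.1 = 1780 kPa.
Step 1 — Isothermal: T stays 582 K; PV = const ⇒ V₂ = 2.84 L, P₂ = 9440 kPa.
ΔU = 0 (ideal gas, T constant).
W = nRT ln(V₂/V₁) = 5.54×8.314×582×ln(0.188) = -44800 J.
Q = ΔU + W = -44800 J.
State after step 1: P = 9440 kPa, V = 2.84 L, T = 582 K.
Step 2 — Isobaric: P stays 9440 kPa; V/T = const ⇒ T₂ = 338 K, V₂ = 1.65 L.
W = PΔV = 9440×(1.65−2.84) kPa·L = -11200 J.
ΔU = nCvΔT = 5.54×34.6×(338−582) = -46800 J.
Q = ΔU + W = nCpΔT = -58100 J.
Net over both steps: W = -56000 J, Q = -103000 J, ΔU = -46800 J.

-56000 J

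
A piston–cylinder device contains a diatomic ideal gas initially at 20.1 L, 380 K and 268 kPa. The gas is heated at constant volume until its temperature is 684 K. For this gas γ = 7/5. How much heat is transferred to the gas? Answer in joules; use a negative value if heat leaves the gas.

10800 J

n = P₁V₁/(RT₁) = 268×20.1/(8.314×380) = 1.71 mol.
Isochoric: V stays 20.1 L; P/T = const ⇒ T₂ = 684 K, P₂ = 482 kPa.
W = 0 (no volume change).
ΔU = nCvΔT = 1.71×20.8×(684−380) = 10800 J.
Q = ΔU = 10800 J.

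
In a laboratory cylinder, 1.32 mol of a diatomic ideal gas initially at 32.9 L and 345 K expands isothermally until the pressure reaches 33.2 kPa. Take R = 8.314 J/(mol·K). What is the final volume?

P₁ = nRT₁/V₁ = 1.32×8.314×345/32.9 = 115 kPa.
Isothermal: T stays 345 K; PV = const ⇒ V₂ = 114 L, P₂ = 33.2 kPa.

114 L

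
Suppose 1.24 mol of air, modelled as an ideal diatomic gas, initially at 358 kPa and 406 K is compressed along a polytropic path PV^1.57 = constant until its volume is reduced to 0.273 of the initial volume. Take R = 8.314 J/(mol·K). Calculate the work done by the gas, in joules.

-8050 J

V₁ = nRT₁/P₁ = 1.24×8.314×406/358 = 11.7 L.
Polytropic n=1.57: T₂ = T₁(V₁/V₂)^(n−1) = 406×(3.66)^0.57 = 851 K; P₂ = P₁(V₁/V₂)^n = 2750 kPa.
W = (P₁V₁−P₂V₂)/(n−1) = (358×11.7−2750×3.19)/0.57 = -8050 J.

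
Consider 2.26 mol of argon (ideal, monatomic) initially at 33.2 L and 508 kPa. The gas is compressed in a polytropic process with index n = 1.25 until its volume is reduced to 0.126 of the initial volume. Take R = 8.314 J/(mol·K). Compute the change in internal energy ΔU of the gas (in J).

17200 J

T₁ = P₁V₁/(nR) = 508×33.2/(2.26×8.314) = 898 K.
Polytropic n=1.25: T₂ = T₁(V₁/V₂)^(n−1) = 898×(7.94)^0.25 = 1510 K; P₂ = P₁(V₁/V₂)^n = 6770 kPa.
For an ideal gas ΔU = nCvΔT with Cv = (3/2)R = 12.5 J/(mol·K).
ΔU = 2.26×12.5×(1510−898) = 17200 J.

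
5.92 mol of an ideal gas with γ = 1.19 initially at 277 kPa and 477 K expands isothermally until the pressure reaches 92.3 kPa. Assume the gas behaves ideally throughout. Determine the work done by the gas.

25800 J

V₁ = nRT₁/P₁ = 5.92×8.314×477/277 = 84.8 L.
Isothermal: T stays 477 K; PV = const ⇒ V₂ = 254 L, P₂ = 92.3 kPa.
W = nRT ln(V₂/V₁) = 5.92×8.314×477×ln(3.00) = 25800 J.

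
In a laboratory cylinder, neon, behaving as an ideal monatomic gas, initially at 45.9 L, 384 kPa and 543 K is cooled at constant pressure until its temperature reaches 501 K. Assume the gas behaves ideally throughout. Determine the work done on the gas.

1360 J

n = P₁V₁/(RT₁) = 384×45.9/(8.314×543) = 3.90 mol.
Isobaric: P stays 384 kPa; V/T = const ⇒ T₂ = 501 K, V₂ = 42.3 L.
W = PΔV = 384×(42.3−45.9) kPa·L = -1360 J.
Work done on the gas = −W_by = 1360 J.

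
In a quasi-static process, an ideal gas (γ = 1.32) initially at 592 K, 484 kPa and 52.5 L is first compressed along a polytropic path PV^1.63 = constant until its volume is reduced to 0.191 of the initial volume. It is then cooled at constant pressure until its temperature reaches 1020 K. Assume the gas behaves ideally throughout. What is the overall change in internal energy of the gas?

57400 J

n = P₁V₁/(RT₁) = 484×52.5/(8.314×592) = 5.16 mol.
Step 1 — Polytropic n=1.63: T₂ = T₁(V₁/V₂)^(n−1) = 592×(5.24)^0.63 = 1680 K; P₂ = P₁(V₁/V₂)^n = 7190 kPa.
W = (P₁V₁−P₂V₂)/(n−1) = (484×52.5−7190×10.0)/0.63 = -74100 J.
ΔU = nCvΔT = 5.16×26.0×(1680−592) = 146000 J.
Q = ΔU + W = 71800 J.
State after step 1: P = 7190 kPa, V = 10.0 L, T = 1680 K.
Step 2 — Isobaric: P stays 7190 kPa; V/T = const ⇒ T₂ = 1020 K, V₂ = 6.09 L.
W = PΔV = 7190×(6.09−10.0) kPa·L = -28300 J.
ΔU = nCvΔT = 5.16×26.0×(1020−1680) = -88500 J.
Q = ΔU + W = nCpΔT = -117000 J.
Net over both steps: W = -102000 J, Q = -45000 J, ΔU = 57400 J.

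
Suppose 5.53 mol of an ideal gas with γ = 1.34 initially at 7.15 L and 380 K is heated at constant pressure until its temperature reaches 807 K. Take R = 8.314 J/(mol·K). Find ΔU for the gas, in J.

57700 J

P₁ = nRT₁/V₁ = 5.53×8.314×380/7.15 = 2440 kPa.
Isobaric: P stays 2440 kPa; V/T = const ⇒ T₂ = 807 K, V₂ = 15.2 L.
For an ideal gas ΔU = nCvΔT with Cv = R/(γ−1) = 24.5 J/(mol·K).
ΔU = 5.53×24.5×(807−380) = 57700 J.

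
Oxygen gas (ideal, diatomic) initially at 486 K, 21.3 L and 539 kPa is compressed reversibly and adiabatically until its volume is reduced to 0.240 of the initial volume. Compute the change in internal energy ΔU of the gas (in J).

22100 J

n = P₁V₁/(RT₁) = 539×21.3/(8.314×486) = 2.84 mol.
Adiabatic: TV^(γ−1) = const ⇒ T₂ = 486×(4.17)^0.400 = 860 K; PV^γ = const ⇒ P₂ = 3970 kPa.
For an ideal gas ΔU = nCvΔT with Cv = (5/2)R = 20.8 J/(mol·K).
ΔU = 2.84×20.8×(860−486) = 22100 J.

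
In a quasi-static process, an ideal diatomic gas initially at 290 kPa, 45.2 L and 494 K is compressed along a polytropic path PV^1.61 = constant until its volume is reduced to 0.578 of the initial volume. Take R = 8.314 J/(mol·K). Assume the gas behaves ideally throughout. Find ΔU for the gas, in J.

n = P₁V₁/(RT₁) = 290×45.2/(8.314×494) = 3.19 mol.
Polytropic n=1.61: T₂ = T₁(V₁/V₂)^(n−1) = 494×(1.73)^0.61 = 690 K; P₂ = P₁(V₁/V₂)^n = 701 kPa.
For an ideal gas ΔU = nCvΔT with Cv = (5/2)R = 20.8 J/(mol·K).
ΔU = 3.19×20.8×(690−494) = 13000 J.

13000 J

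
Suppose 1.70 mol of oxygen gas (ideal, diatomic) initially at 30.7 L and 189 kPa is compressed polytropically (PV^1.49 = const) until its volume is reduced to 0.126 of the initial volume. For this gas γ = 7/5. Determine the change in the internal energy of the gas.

T₁ = P₁V₁/(nR) = 189×30.7/(1.70×8.314) = 411 K.
Polytropic n=1.49: T₂ = T₁(V₁/V₂)^(n−1) = 411×(7.94)^0.49 = 1130 K; P₂ = P₁(V₁/V₂)^n = 4140 kPa.
For an ideal gas ΔU = nCvΔT with Cv = (5/2)R = 20.8 J/(mol·K).
ΔU = 1.70×20.8×(1130−411) = 25500 J.

25500 J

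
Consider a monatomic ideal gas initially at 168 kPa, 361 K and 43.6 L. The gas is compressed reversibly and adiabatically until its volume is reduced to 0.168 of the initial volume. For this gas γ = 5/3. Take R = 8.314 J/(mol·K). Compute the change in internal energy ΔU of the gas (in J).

n = P₁V₁/(RT₁) = 168×43.6/(8.314×361) = 2.44 mol.
Adiabatic: TV^(γ−1) = const ⇒ T₂ = 361×(5.95)^0.667 = 1190 K; PV^γ = const ⇒ P₂ = 3280 kPa.
For an ideal gas ΔU = nCvΔT with Cv = (3/2)R = 12.5 J/(mol·K).
ΔU = 2.44×12.5×(1190−361) = 25100 J.

25100 J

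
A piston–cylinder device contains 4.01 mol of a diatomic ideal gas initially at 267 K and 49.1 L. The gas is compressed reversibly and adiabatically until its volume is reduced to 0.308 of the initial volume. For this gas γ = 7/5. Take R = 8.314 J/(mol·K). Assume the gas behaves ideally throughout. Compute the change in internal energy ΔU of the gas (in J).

P₁ = nRT₁/V₁ = 4.01×8.314×267/49.1 = 181 kPa.
Adiabatic: TV^(γ−1) = const ⇒ T₂ = 267×(3.25)^0.400 = 428 K; PV^γ = const ⇒ P₂ = 943 kPa.
For an ideal gas ΔU = nCvΔT with Cv = (5/2)R = 20.8 J/(mol·K).
ΔU = 4.01×20.8×(428−267) = 13400 J.

13400 J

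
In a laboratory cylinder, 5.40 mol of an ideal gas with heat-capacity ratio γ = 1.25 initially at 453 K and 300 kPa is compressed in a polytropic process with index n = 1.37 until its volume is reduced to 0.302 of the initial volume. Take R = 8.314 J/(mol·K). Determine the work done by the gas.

-30600 J

V₁ = nRT₁/P₁ = 5.40×8.314×453/300 = 67.8 L.
Polytropic n=1.37: T₂ = T₁(V₁/V₂)^(n−1) = 453×(3.31)^0.37 = 705 K; P₂ = P₁(V₁/V₂)^n = 1550 kPa.
W = (P₁V₁−P₂V₂)/(n−1) = (300×67.8−1550×20.5)/0.37 = -30600 J.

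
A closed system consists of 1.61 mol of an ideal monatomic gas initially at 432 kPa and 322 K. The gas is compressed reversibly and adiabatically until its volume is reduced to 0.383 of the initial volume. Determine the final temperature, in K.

V₁ = nRT₁/P₁ = 1.61×8.314×322/432 = 9.98 L.
Adiabatic: TV^(γ−1) = const ⇒ T₂ = 322×(2.61)^0.667 = 611 K; PV^γ = const ⇒ P₂ = 2140 kPa.

611 K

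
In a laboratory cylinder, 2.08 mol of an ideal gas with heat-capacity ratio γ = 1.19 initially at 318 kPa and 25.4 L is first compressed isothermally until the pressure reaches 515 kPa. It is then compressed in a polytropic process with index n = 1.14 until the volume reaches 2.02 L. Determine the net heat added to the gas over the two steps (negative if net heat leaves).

-8940 J

T₁ = P₁V₁/(nR) = 318×25.4/(2.08×8.314) = 467 K.
Step 1 — Isothermal: T stays 467 K; PV = const ⇒ V₂ = 15.7 L, P₂ = 515 kPa.
ΔU = 0 (ideal gas, T constant).
W = nRT ln(V₂/V₁) = 2.08×8.314×467×ln(0.617) = -3890 J.
Q = ΔU + W = -3890 J.
State after step 1: P = 515 kPa, V = 15.7 L, T = 467 K.
Step 2 — Polytropic n=1.14: T₂ = T₁(V₁/V₂)^(n−1) = 467×(7.76)^0.14 = 622 K; P₂ = P₁(V₁/V₂)^n = 5330 kPa.
W = (P₁V₁−P₂V₂)/(n−1) = (515×15.7−5330×2.02)/0.14 = -19200 J.
ΔU = nCvΔT = 2.08×43.8×(622−467) = 14100 J.
Q = ΔU + W = -5050 J.
Net over both steps: W = -23100 J, Q = -8940 J, ΔU = 14100 J.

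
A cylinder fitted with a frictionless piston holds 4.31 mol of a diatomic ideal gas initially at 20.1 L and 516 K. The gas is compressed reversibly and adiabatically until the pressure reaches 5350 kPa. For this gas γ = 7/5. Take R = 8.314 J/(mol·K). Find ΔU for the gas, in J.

30200 J

P₁ = nRT₁/V₁ = 4.31×8.314×516/20.1 = 920 kPa.
Adiabatic: T₂/T₁ = (P₂/P₁)^((γ−1)/γ) ⇒ T₂ = 516×(5.82)^0.286 = 853 K; V₂ = 5.72 L.
For an ideal gas ΔU = nCvΔT with Cv = (5/2)R = 20.8 J/(mol·K).
ΔU = 4.31×20.8×(853−516) = 30200 J.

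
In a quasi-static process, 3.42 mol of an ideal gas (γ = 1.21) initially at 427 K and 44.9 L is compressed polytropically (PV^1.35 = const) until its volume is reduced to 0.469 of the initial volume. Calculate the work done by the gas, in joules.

P₁ = nRT₁/V₁ = 3.42×8.314×427/44.9 = 270 kPa.
Polytropic n=1.35: T₂ = T₁(V₁/V₂)^(n−1) = 427×(2.13)^0.35 = 557 K; P₂ = P₁(V₁/V₂)^n = 752 kPa.
W = (P₁V₁−P₂V₂)/(n−1) = (270×44.9−752×21.1)/0.35 = -10500 J.

-10500 J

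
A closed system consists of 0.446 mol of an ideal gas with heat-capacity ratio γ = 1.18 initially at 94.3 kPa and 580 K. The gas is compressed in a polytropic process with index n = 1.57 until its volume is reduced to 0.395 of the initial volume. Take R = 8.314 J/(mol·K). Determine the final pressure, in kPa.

V₁ = nRT₁/P₁ = 0.446×8.314×580/94.3 = 22.8 L.
Polytropic n=1.57: T₂ = T₁(V₁/V₂)^(n−1) = 580×(2.53)^0.57 = 985 K; P₂ = P₁(V₁/V₂)^n = 405 kPa.

405 kPa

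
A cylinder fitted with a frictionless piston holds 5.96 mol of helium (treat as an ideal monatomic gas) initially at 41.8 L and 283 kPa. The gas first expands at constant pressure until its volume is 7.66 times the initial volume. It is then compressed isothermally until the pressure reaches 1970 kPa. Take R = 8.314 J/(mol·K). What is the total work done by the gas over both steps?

-97000 J

T₁ = P₁V₁/(nR) = 283×41.8/(5.96×8.314) = 239 K.
Step 1 — Isobaric: P stays 283 kPa; V/T = const ⇒ T₂ = 1830 K, V₂ = 320 L.
W = PΔV = 283×(320−41.8) kPa·L = 78800 J.
ΔU = nCvΔT = 5.96×12.5×(1830−239) = 118000 J.
Q = ΔU + W = nCpΔT = 197000 J.
State after step 1: P = 283 kPa, V = 320 L, T = 1830 K.
Step 2 — Isothermal: T stays 1830 K; PV = const ⇒ V₂ = 46.0 L, P₂ = 1970 kPa.
ΔU = 0 (ideal gas, T constant).
W = nRT ln(V₂/V₁) = 5.96×8.314×1830×ln(0.144) = -176000 J.
Q = ΔU + W = -176000 J.
Net over both steps: W = -97000 J, Q = 21100 J, ΔU = 118000 J.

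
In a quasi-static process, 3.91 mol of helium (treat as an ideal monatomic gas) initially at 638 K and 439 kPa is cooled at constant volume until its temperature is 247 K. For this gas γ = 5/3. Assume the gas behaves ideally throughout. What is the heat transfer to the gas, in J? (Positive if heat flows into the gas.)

V₁ = nRT₁/P₁ = 3.91×8.314×638/439 = 47.2 L.
Isochoric: V stays 47.2 L; P/T = const ⇒ T₂ = 247 K, P₂ = 170 kPa.
W = 0 (no volume change).
ΔU = nCvΔT = 3.91×12.5×(247−638) = -19100 J.
Q = ΔU = -19100 J.

-19100 J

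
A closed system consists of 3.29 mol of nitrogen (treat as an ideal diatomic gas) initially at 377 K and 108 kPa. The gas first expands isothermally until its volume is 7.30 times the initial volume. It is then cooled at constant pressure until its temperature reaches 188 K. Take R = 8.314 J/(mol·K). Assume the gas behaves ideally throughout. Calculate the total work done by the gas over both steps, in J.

15300 J

V₁ = nRT₁/P₁ = 3.29×8.314×377/108 = 95.5 L.
Step 1 — Isothermal: T stays 377 K; PV = const ⇒ V₂ = 697 L, P₂ = 14.8 kPa.
ΔU = 0 (ideal gas, T constant).
W = nRT ln(V₂/V₁) = 3.29×8.314×377×ln(7.30) = 20500 J.
Q = ΔU + W = 20500 J.
State after step 1: P = 14.8 kPa, V = 697 L, T = 377 K.
Step 2 — Isobaric: P stays 14.8 kPa; V/T = const ⇒ T₂ = 188 K, V₂ = 348 L.
W = PΔV = 14.8×(348−697) kPa·L = -5170 J.
ΔU = nCvΔT = 3.29×20.8×(188−377) = -12900 J.
Q = ΔU + W = nCpΔT = -18100 J.
Net over both steps: W = 15300 J, Q = 2410 J, ΔU = -12900 J.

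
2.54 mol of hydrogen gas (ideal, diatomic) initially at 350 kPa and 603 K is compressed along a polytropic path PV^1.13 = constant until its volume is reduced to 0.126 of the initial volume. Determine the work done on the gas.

30300 J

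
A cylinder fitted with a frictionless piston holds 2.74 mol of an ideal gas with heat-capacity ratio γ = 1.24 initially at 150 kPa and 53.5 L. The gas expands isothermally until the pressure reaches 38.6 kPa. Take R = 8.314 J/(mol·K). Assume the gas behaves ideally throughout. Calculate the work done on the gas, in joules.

T₁ = P₁V₁/(nR) = 150×53.5/(2.74×8.314) = 352 K.
Isothermal: T stays 352 K; PV = const ⇒ V₂ = 208 L, P₂ = 38.6 kPa.
W = nRT ln(V₂/V₁) = 2.74×8.314×352×ln(3.89) = 10900 J.
Work done on the gas = −W_by = -10900 J.

-10900 J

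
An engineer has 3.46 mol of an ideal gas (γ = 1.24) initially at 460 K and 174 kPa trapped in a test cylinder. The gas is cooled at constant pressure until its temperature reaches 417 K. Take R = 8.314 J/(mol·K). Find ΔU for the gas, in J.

-5150 J

V₁ = nRT₁/P₁ = 3.46×8.314×460/174 = 76.0 L.
Isobaric: P stays 174 kPa; V/T = const ⇒ T₂ = 417 K, V₂ = 68.9 L.
For an ideal gas ΔU = nCvΔT with Cv = R/(γ−1) = 34.6 J/(mol·K).
ΔU = 3.46×34.6×(417−460) = -5150 J.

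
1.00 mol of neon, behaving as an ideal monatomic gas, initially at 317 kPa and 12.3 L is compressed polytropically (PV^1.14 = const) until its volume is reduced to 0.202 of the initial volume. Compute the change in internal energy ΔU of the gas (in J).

1470 J

T₁ = P₁V₁/(nR) = 317×12.3/(1.00×8.314) = 469 K.
Polytropic n=1.14: T₂ = T₁(V₁/V₂)^(n−1) = 469×(4.95)^0.14 = 587 K; P₂ = P₁(V₁/V₂)^n = 1960 kPa.
For an ideal gas ΔU = nCvΔT with Cv = (3/2)R = 12.5 J/(mol·K).
ΔU = 1.00×12.5×(587−469) = 1470 J.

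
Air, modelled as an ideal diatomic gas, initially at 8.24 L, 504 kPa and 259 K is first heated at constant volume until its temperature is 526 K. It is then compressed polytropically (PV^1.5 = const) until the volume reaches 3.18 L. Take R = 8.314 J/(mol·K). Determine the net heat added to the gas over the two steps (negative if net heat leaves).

13300 J

n = P₁V₁/(RT₁) = 504×8.24/(8.314×259) = 1.93 mol.
Step 1 — Isochoric: V stays 8.24 L; P/T = const ⇒ T₂ = 526 K, P₂ = 1020 kPa.
W = 0 (no volume change).
ΔU = nCvΔT = 1.93×20.8×(526−259) = 10700 J.
Q = ΔU = 10700 J.
State after step 1: P = 1020 kPa, V = 8.24 L, T = 526 K.
Step 2 — Polytropic n=1.5: T₂ = T₁(V₁/V₂)^(n−1) = 526×(2.59)^0.50 = 847 K; P₂ = P₁(V₁/V₂)^n = 4270 kPa.
W = (P₁V₁−P₂V₂)/(n−1) = (1020×8.24−4270×3.18)/0.50 = -10300 J.
ΔU = nCvΔT = 1.93×20.8×(847−526) = 12900 J.
Q = ΔU + W = 2570 J.
Net over both steps: W = -10300 J, Q = 13300 J, ΔU = 23600 J.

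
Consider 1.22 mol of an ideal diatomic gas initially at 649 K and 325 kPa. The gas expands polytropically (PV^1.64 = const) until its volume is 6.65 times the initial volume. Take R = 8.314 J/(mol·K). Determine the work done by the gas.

7230 J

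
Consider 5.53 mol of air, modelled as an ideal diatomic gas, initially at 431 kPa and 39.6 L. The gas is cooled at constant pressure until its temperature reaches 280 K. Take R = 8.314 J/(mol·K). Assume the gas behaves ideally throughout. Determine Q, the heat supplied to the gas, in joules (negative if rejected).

-14700 J

T₁ = P₁V₁/(nR) = 431×39.6/(5.53×8.314) = 371 K.
Isobaric: P stays 431 kPa; V/T = const ⇒ T₂ = 280 K, V₂ = 29.9 L.
W = PΔV = 431×(29.9−39.6) kPa·L = -4190 J.
ΔU = nCvΔT = 5.53×20.8×(280−371) = -10500 J.
Q = ΔU + W = nCpΔT = -14700 J.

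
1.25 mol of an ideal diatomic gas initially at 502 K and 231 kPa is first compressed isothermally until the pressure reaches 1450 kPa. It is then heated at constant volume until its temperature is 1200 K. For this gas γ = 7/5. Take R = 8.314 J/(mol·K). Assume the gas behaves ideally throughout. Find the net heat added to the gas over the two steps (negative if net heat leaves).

V₁ = nRT₁/P₁ = 1.25×8.314×502/231 = 22.6 L.
Step 1 — Isothermal: T stays 502 K; PV = const ⇒ V₂ = 3.60 L, P₂ = 1450 kPa.
ΔU = 0 (ideal gas, T constant).
W = nRT ln(V₂/V₁) = 1.25×8.314×502×ln(0.159) = -9580 J.
Q = ΔU + W = -9580 J.
State after step 1: P = 1450 kPa, V = 3.60 L, T = 502 K.
Step 2 — Isochoric: V stays 3.60 L; P/T = const ⇒ T₂ = 1200 K, P₂ = 3470 kPa.
W = 0 (no volume change).
ΔU = nCvΔT = 1.25×20.8×(1200−502) = 18100 J.
Q = ΔU = 18100 J.
Net over both steps: W = -9580 J, Q = 8550 J, ΔU = 18100 J.

8550 J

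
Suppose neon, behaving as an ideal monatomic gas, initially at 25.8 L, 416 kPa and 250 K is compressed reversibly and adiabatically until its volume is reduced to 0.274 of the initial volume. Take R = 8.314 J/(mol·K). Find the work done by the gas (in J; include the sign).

n = P₁V₁/(RT₁) = 416×25.8/(8.314×250) = 5.16 mol.
Adiabatic: TV^(γ−1) = const ⇒ T₂ = 250×(3.65)^0.667 = 593 K; PV^γ = const ⇒ P₂ = 3600 kPa.
ΔU = nCvΔT = 5.16×12.5×(593−250) = 22100 J.
Q = 0 for an adiabatic process, so W = −ΔU = -22100 J.

-22100 J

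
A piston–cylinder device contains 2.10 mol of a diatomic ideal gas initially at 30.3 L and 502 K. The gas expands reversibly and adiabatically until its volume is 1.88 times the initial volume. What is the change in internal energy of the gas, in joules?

P₁ = nRT₁/V₁ = 2.10×8.314×502/30.3 = 289 kPa.
Adiabatic: TV^(γ−1) = const ⇒ T₂ = 502×(0.532)^0.400 = 390 K; PV^γ = const ⇒ P₂ = 120 kPa.
For an ideal gas ΔU = nCvΔT with Cv = (5/2)R = 20.8 J/(mol·K).
ΔU = 2.10×20.8×(390−502) = -4890 J.

-4890 J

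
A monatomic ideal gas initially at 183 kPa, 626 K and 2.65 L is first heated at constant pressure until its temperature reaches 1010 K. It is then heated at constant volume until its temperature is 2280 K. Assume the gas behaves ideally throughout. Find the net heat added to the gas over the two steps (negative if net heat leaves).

n = P₁V₁/(RT₁) = 183×2.65/(8.314×626) = 0.0932 mol.
Step 1 — Isobaric: P stays 183 kPa; V/T = const ⇒ T₂ = 1010 K, V₂ = 4.28 L.
W = PΔV = 183×(4.28−2.65) kPa·L = 297 J.
ΔU = nCvΔT = 0.0932×12.5×(1010−626) = 446 J.
Q = ΔU + W = nCpΔT = 744 J.
State after step 1: P = 183 kPa, V = 4.28 L, T = 1010 K.
Step 2 — Isochoric: V stays 4.28 L; P/T = const ⇒ T₂ = 2280 K, P₂ = 413 kPa.
W = 0 (no volume change).
ΔU = nCvΔT = 0.0932×12.5×(2280−1010) = 1480 J.
Q = ΔU = 1480 J.
Net over both steps: W = 297 J, Q = 2220 J, ΔU = 1920 J.

2220 J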